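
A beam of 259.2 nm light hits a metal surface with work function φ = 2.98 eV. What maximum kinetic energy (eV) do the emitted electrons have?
1.8033 eV

Using Einstein's photoelectric equation: KE_max = hf - φ = hc/λ - φ

First, calculate the photon energy:
E_photon = hc/λ = (6.626×10⁻³⁴ J·s)(3×10⁸ m/s) / (259.2×10⁻⁹ m)
E_photon = 4.7833 eV

Then, the maximum kinetic energy:
KE_max = E_photon - φ = 4.7833 eV - 2.98 eV = 1.8033 eV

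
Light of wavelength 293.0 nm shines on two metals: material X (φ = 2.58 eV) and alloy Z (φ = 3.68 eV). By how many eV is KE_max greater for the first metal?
1.1000 eV

Using KE_max = hc/λ - φ for each metal:

Photon energy: E = hc/λ = 4.2315 eV

For material X (φ₁ = 2.58 eV):
KE₁ = E - φ₁ = 4.2315 - 2.58 = 1.6515 eV

For alloy Z (φ₂ = 3.68 eV):
KE₂ = E - φ₂ = 4.2315 - 3.68 = 0.5515 eV

Difference:
ΔKE = KE₁ - KE₂ = 1.6515 - 0.5515 = 1.1000 eV

Note: The difference equals the difference in work functions: 3.68 - 2.58 = 1.10 eV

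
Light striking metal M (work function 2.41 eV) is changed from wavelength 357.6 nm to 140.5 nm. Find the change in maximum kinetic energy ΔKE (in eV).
5.3574 eV

Using Einstein's equation: KE_max = hc/λ - φ

For λ₁ = 357.6 nm:
KE₁ = hc/λ₁ - φ = 3.4671 - 2.41 = 1.0571 eV

For λ₂ = 140.5 nm:
KE₂ = hc/λ₂ - φ = 8.8245 - 2.41 = 6.4145 eV

Change in KE:
ΔKE = KE₂ - KE₁ = 6.4145 - 1.0571 = 5.3574 eV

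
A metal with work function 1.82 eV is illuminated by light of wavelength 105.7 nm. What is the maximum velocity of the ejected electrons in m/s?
1.8671e+06 m/s

First, find the maximum kinetic energy:
E_photon = hc/λ = 11.7298 eV
KE_max = E_photon - φ = 11.7298 - 1.82 = 9.9098 eV

Convert to Joules: KE_max = 9.9098 × 1.602×10⁻¹⁹ J = 1.5877e-18 J

Then use KE = ½mv² to find velocity:
v = √(2·KE/m) = √(2 × 1.5877e-18 J / 9.109e-31 kg)
v = 1.8671e+06 m/s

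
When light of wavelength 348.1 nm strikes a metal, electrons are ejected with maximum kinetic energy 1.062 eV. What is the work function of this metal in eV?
2.50 eV

From Einstein's photoelectric equation: KE_max = hf - φ = hc/λ - φ

Rearranging for φ:
φ = hc/λ - KE_max

Calculate photon energy:
E_photon = hc/λ = 3.5617 eV

Therefore:
φ = 3.5617 - 1.062 = 2.50 eV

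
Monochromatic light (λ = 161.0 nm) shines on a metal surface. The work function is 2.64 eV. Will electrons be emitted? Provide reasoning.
Yes

For photoemission, the photon energy must exceed the work function.

Photon energy: E = hc/λ = 7.7009 eV
Work function: φ = 2.64 eV

Since E_photon (7.7009 eV) > φ (2.64 eV), photoemission WILL occur.
The threshold wavelength is λ₀ = hc/φ = 469.6 nm.
Since 161.0 nm < 469.6 nm, the light has sufficient energy.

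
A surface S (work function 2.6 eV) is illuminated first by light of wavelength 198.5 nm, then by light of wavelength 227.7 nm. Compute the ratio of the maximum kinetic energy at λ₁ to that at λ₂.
1.2815

Using Einstein's equation: KE_max = hc/λ - φ

For λ₁ = 198.5 nm:
E₁ = hc/λ₁ = 6.2461 eV
KE₁ = E₁ - φ = 6.2461 - 2.6 = 3.6461 eV

For λ₂ = 227.7 nm:
E₂ = hc/λ₂ = 5.4451 eV
KE₂ = E₂ - φ = 5.4451 - 2.6 = 2.8451 eV

Ratio: KE₁/KE₂ = 3.6461/2.8451 = 1.2815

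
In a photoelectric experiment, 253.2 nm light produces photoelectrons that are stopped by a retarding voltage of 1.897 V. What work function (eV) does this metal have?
3.00 eV

The stopping potential gives the maximum kinetic energy: KE_max = eV_s = 1.897 eV

From Einstein's photoelectric equation: KE_max = hc/λ - φ
Rearranging: φ = hc/λ - KE_max

Calculate photon energy:
E_photon = hc/λ = (6.626×10⁻³⁴ J·s)(3×10⁸ m/s) / (253.2×10⁻⁹ m) = 4.8967 eV

Therefore:
φ = 4.8967 - 1.897 = 3.00 eV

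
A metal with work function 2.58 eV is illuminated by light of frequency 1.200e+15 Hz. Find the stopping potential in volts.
2.3828 V

The stopping potential V_s satisfies: eV_s = KE_max

First, find KE_max using Einstein's equation:
E_photon = hf = (6.626×10⁻³⁴ J·s)(1.200e+15 Hz) = 4.9628 eV
KE_max = E_photon - φ = 4.9628 - 2.58 = 2.3828 eV

Since eV_s = KE_max:
V_s = KE_max/e = 2.3828 V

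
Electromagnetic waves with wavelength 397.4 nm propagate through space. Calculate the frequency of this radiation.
7.5438e+14 Hz

Using the wave equation: c = fλ

Solving for frequency:
f = c/λ = (3×10⁸ m/s) / (397.4×10⁻⁹ m)
f = 7.5438e+14 Hz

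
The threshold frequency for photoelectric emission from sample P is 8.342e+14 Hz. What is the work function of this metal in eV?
3.45 eV

At the threshold frequency, photon energy equals work function:
φ = hf₀

Calculating:
φ = (6.626×10⁻³⁴ J·s)(8.342e+14 Hz)
φ = 3.45 eV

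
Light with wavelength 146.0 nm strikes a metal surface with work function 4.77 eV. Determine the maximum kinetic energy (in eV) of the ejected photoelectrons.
3.7221 eV

Using Einstein's photoelectric equation: KE_max = hf - φ = hc/λ - φ

First, calculate the photon energy:
E_photon = hc/λ = (6.626×10⁻³⁴ J·s)(3×10⁸ m/s) / (146.0×10⁻⁹ m)
E_photon = 8.4921 eV

Then, the maximum kinetic energy:
KE_max = E_photon - φ = 8.4921 eV - 4.77 eV = 3.7221 eV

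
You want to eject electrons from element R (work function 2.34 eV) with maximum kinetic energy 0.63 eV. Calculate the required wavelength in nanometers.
417.46 nm

From Einstein's equation: KE_max = hc/λ - φ

Rearranging for λ:
hc/λ = KE_max + φ
λ = hc/(KE_max + φ)

Required photon energy:
E_photon = KE_max + φ = 0.63 + 2.34 = 2.97 eV

Required wavelength:
λ = hc/E_photon = (6.626×10⁻³⁴)(3×10⁸) / (2.97 × 1.602×10⁻¹⁹)
λ = 417.46 nm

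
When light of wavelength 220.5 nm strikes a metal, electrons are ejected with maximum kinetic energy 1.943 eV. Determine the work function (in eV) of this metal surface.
3.68 eV

From Einstein's photoelectric equation: KE_max = hf - φ = hc/λ - φ

Rearranging for φ:
φ = hc/λ - KE_max

Calculate photon energy:
E_photon = hc/λ = 5.6229 eV

Therefore:
φ = 5.6229 - 1.943 = 3.68 eV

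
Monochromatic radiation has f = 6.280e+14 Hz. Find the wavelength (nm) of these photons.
477.38 nm

Using the wave equation: c = fλ

Solving for wavelength:
λ = c/f = (3×10⁸ m/s) / (6.280e+14 Hz)
λ = 477.38 nm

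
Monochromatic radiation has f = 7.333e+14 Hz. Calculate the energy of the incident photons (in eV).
3.0327 eV

Using E = hf:

E = hf = (6.626×10⁻³⁴ J·s)(7.333e+14 Hz)
E = 3.0327 eV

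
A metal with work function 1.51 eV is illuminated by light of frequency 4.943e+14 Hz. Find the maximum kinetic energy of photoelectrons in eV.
0.5343 eV

Using Einstein's photoelectric equation: KE_max = hf - φ

First, calculate the photon energy:
E_photon = hf = (6.626×10⁻³⁴ J·s)(4.943e+14 Hz)
E_photon = 2.0443 eV

Then, the maximum kinetic energy:
KE_max = E_photon - φ = 2.0443 eV - 1.51 eV = 0.5343 eV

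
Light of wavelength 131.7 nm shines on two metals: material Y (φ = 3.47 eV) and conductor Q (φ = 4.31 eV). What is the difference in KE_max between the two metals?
0.8400 eV

Using KE_max = hc/λ - φ for each metal:

Photon energy: E = hc/λ = 9.4141 eV

For material Y (φ₁ = 3.47 eV):
KE₁ = E - φ₁ = 9.4141 - 3.47 = 5.9441 eV

For conductor Q (φ₂ = 4.31 eV):
KE₂ = E - φ₂ = 9.4141 - 4.31 = 5.1041 eV

Difference:
ΔKE = KE₁ - KE₂ = 5.9441 - 5.1041 = 0.8400 eV

Note: The difference equals the difference in work functions: 4.31 - 3.47 = 0.84 eV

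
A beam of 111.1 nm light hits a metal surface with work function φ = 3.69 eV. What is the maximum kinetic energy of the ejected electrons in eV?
7.4697 eV

Using Einstein's photoelectric equation: KE_max = hf - φ = hc/λ - φ

First, calculate the photon energy:
E_photon = hc/λ = (6.626×10⁻³⁴ J·s)(3×10⁸ m/s) / (111.1×10⁻⁹ m)
E_photon = 11.1597 eV

Then, the maximum kinetic energy:
KE_max = E_photon - φ = 11.1597 eV - 3.69 eV = 7.4697 eV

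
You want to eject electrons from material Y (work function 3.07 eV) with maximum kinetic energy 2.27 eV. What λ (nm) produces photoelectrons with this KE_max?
232.18 nm

From Einstein's equation: KE_max = hc/λ - φ

Rearranging for λ:
hc/λ = KE_max + φ
λ = hc/(KE_max + φ)

Required photon energy:
E_photon = KE_max + φ = 2.27 + 3.07 = 5.34 eV

Required wavelength:
λ = hc/E_photon = (6.626×10⁻³⁴)(3×10⁸) / (5.34 × 1.602×10⁻¹⁹)
λ = 232.18 nm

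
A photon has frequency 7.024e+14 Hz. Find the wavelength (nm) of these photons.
426.81 nm

Using the wave equation: c = fλ

Solving for wavelength:
λ = c/f = (3×10⁸ m/s) / (7.024e+14 Hz)
λ = 426.81 nm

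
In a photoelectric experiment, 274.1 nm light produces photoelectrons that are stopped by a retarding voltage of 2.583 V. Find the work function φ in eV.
1.94 eV

The stopping potential gives the maximum kinetic energy: KE_max = eV_s = 2.583 eV

From Einstein's photoelectric equation: KE_max = hc/λ - φ
Rearranging: φ = hc/λ - KE_max

Calculate photon energy:
E_photon = hc/λ = (6.626×10⁻³⁴ J·s)(3×10⁸ m/s) / (274.1×10⁻⁹ m) = 4.5233 eV

Therefore:
φ = 4.5233 - 2.583 = 1.94 eV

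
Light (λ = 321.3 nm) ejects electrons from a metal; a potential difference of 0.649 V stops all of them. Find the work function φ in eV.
3.21 eV

The stopping potential gives the maximum kinetic energy: KE_max = eV_s = 0.649 eV

From Einstein's photoelectric equation: KE_max = hc/λ - φ
Rearranging: φ = hc/λ - KE_max

Calculate photon energy:
E_photon = hc/λ = (6.626×10⁻³⁴ J·s)(3×10⁸ m/s) / (321.3×10⁻⁹ m) = 3.8588 eV

Therefore:
φ = 3.8588 - 0.649 = 3.21 eV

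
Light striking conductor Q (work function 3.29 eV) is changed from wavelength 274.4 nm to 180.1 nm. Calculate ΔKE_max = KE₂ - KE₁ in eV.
2.3658 eV

Using Einstein's equation: KE_max = hc/λ - φ

For λ₁ = 274.4 nm:
KE₁ = hc/λ₁ - φ = 4.5184 - 3.29 = 1.2284 eV

For λ₂ = 180.1 nm:
KE₂ = hc/λ₂ - φ = 6.8842 - 3.29 = 3.5942 eV

Change in KE:
ΔKE = KE₂ - KE₁ = 3.5942 - 1.2284 = 2.3658 eV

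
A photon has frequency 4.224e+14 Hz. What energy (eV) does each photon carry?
1.7469 eV

Using E = hf:

E = hf = (6.626×10⁻³⁴ J·s)(4.224e+14 Hz)
E = 1.7469 eV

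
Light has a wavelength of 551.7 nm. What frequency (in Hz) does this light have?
5.4340e+14 Hz

Using the wave equation: c = fλ

Solving for frequency:
f = c/λ = (3×10⁸ m/s) / (551.7×10⁻⁹ m)
f = 5.4340e+14 Hz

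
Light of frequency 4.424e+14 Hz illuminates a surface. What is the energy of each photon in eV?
1.8296 eV

Using E = hf:

E = hf = (6.626×10⁻³⁴ J·s)(4.424e+14 Hz)
E = 1.8296 eV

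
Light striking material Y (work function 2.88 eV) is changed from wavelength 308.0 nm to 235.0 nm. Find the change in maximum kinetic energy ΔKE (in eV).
1.2505 eV

Using Einstein's equation: KE_max = hc/λ - φ

For λ₁ = 308.0 nm:
KE₁ = hc/λ₁ - φ = 4.0255 - 2.88 = 1.1455 eV

For λ₂ = 235.0 nm:
KE₂ = hc/λ₂ - φ = 5.2759 - 2.88 = 2.3959 eV

Change in KE:
ΔKE = KE₂ - KE₁ = 2.3959 - 1.1455 = 1.2505 eV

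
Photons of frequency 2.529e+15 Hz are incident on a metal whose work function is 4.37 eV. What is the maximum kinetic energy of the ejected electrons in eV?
6.0891 eV

Using Einstein's photoelectric equation: KE_max = hf - φ

First, calculate the photon energy:
E_photon = hf = (6.626×10⁻³⁴ J·s)(2.529e+15 Hz)
E_photon = 10.4591 eV

Then, the maximum kinetic energy:
KE_max = E_photon - φ = 10.4591 eV - 4.37 eV = 6.0891 eV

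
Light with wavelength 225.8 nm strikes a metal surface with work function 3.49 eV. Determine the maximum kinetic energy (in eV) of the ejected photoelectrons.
2.0009 eV

Using Einstein's photoelectric equation: KE_max = hf - φ = hc/λ - φ

First, calculate the photon energy:
E_photon = hc/λ = (6.626×10⁻³⁴ J·s)(3×10⁸ m/s) / (225.8×10⁻⁹ m)
E_photon = 5.4909 eV

Then, the maximum kinetic energy:
KE_max = E_photon - φ = 5.4909 eV - 3.49 eV = 2.0009 eV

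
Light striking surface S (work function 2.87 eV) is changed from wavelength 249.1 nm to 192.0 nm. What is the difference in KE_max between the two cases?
1.4802 eV

Using Einstein's equation: KE_max = hc/λ - φ

For λ₁ = 249.1 nm:
KE₁ = hc/λ₁ - φ = 4.9773 - 2.87 = 2.1073 eV

For λ₂ = 192.0 nm:
KE₂ = hc/λ₂ - φ = 6.4575 - 2.87 = 3.5875 eV

Change in KE:
ΔKE = KE₂ - KE₁ = 3.5875 - 2.1073 = 1.4802 eV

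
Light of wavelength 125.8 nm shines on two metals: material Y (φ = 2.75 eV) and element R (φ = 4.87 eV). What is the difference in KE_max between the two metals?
2.1200 eV

Using KE_max = hc/λ - φ for each metal:

Photon energy: E = hc/λ = 9.8557 eV

For material Y (φ₁ = 2.75 eV):
KE₁ = E - φ₁ = 9.8557 - 2.75 = 7.1057 eV

For element R (φ₂ = 4.87 eV):
KE₂ = E - φ₂ = 9.8557 - 4.87 = 4.9857 eV

Difference:
ΔKE = KE₁ - KE₂ = 7.1057 - 4.9857 = 2.1200 eV

Note: The difference equals the difference in work functions: 4.87 - 2.75 = 2.12 eV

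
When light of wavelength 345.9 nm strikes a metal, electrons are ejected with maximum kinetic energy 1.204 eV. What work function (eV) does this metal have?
2.38 eV

From Einstein's photoelectric equation: KE_max = hf - φ = hc/λ - φ

Rearranging for φ:
φ = hc/λ - KE_max

Calculate photon energy:
E_photon = hc/λ = 3.5844 eV

Therefore:
φ = 3.5844 - 1.204 = 2.38 eV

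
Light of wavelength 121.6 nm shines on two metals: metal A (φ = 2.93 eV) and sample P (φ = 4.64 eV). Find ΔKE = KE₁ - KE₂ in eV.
1.7100 eV

Using KE_max = hc/λ - φ for each metal:

Photon energy: E = hc/λ = 10.1961 eV

For metal A (φ₁ = 2.93 eV):
KE₁ = E - φ₁ = 10.1961 - 2.93 = 7.2661 eV

For sample P (φ₂ = 4.64 eV):
KE₂ = E - φ₂ = 10.1961 - 4.64 = 5.5561 eV

Difference:
ΔKE = KE₁ - KE₂ = 7.2661 - 5.5561 = 1.7100 eV

Note: The difference equals the difference in work functions: 4.64 - 2.93 = 1.71 eV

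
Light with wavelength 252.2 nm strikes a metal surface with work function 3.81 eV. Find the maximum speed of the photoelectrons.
6.2377e+05 m/s

First, find the maximum kinetic energy:
E_photon = hc/λ = 4.9161 eV
KE_max = E_photon - φ = 4.9161 - 3.81 = 1.1061 eV

Convert to Joules: KE_max = 1.1061 × 1.602×10⁻¹⁹ J = 1.7722e-19 J

Then use KE = ½mv² to find velocity:
v = √(2·KE/m) = √(2 × 1.7722e-19 J / 9.109e-31 kg)
v = 6.2377e+05 m/s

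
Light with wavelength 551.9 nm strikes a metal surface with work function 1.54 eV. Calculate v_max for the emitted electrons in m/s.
4.9852e+05 m/s

First, find the maximum kinetic energy:
E_photon = hc/λ = 2.2465 eV
KE_max = E_photon - φ = 2.2465 - 1.54 = 0.7065 eV

Convert to Joules: KE_max = 0.7065 × 1.602×10⁻¹⁹ J = 1.1319e-19 J

Then use KE = ½mv² to find velocity:
v = √(2·KE/m) = √(2 × 1.1319e-19 J / 9.109e-31 kg)
v = 4.9852e+05 m/s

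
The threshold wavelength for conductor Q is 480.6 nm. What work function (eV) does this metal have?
2.58 eV

At the threshold wavelength, photon energy equals work function:
φ = hc/λ₀

Calculating:
φ = (6.626×10⁻³⁴ J·s)(3×10⁸ m/s) / (480.6×10⁻⁹ m)
φ = 2.58 eV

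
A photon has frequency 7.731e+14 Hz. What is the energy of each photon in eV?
3.1973 eV

Using E = hf:

E = hf = (6.626×10⁻³⁴ J·s)(7.731e+14 Hz)
E = 3.1973 eV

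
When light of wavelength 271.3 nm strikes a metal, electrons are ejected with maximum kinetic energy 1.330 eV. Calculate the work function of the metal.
3.24 eV

From Einstein's photoelectric equation: KE_max = hf - φ = hc/λ - φ

Rearranging for φ:
φ = hc/λ - KE_max

Calculate photon energy:
E_photon = hc/λ = 4.5700 eV

Therefore:
φ = 4.5700 - 1.330 = 3.24 eV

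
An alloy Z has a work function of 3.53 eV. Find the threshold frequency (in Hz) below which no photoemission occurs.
8.5355e+14 Hz

The threshold frequency is when the photon energy equals the work function:
hf₀ = φ

Solving for f₀:
f₀ = φ/h = (3.53 eV × 1.602×10⁻¹⁹ J/eV) / (6.626×10⁻³⁴ J·s)
f₀ = 8.5355e+14 Hz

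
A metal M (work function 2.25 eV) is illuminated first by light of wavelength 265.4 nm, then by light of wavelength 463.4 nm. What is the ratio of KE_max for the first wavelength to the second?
5.6907

Using Einstein's equation: KE_max = hc/λ - φ

For λ₁ = 265.4 nm:
E₁ = hc/λ₁ = 4.6716 eV
KE₁ = E₁ - φ = 4.6716 - 2.25 = 2.4216 eV

For λ₂ = 463.4 nm:
E₂ = hc/λ₂ = 2.6755 eV
KE₂ = E₂ - φ = 2.6755 - 2.25 = 0.4255 eV

Ratio: KE₁/KE₂ = 2.4216/0.4255 = 5.6907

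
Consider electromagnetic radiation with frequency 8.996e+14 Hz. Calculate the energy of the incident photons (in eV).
3.7204 eV

Using E = hf:

E = hf = (6.626×10⁻³⁴ J·s)(8.996e+14 Hz)
E = 3.7204 eV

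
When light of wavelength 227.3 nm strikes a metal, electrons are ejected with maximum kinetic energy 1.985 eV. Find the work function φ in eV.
3.47 eV

From Einstein's photoelectric equation: KE_max = hf - φ = hc/λ - φ

Rearranging for φ:
φ = hc/λ - KE_max

Calculate photon energy:
E_photon = hc/λ = 5.4547 eV

Therefore:
φ = 5.4547 - 1.985 = 3.47 eV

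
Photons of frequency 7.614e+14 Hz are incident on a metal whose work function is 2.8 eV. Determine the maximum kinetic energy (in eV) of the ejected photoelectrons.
0.3489 eV

Using Einstein's photoelectric equation: KE_max = hf - φ

First, calculate the photon energy:
E_photon = hf = (6.626×10⁻³⁴ J·s)(7.614e+14 Hz)
E_photon = 3.1489 eV

Then, the maximum kinetic energy:
KE_max = E_photon - φ = 3.1489 eV - 2.8 eV = 0.3489 eV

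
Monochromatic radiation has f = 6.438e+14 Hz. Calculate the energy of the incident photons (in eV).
2.6625 eV

Using E = hf:

E = hf = (6.626×10⁻³⁴ J·s)(6.438e+14 Hz)
E = 2.6625 eV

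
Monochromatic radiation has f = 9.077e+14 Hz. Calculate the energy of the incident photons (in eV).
3.7539 eV

Using E = hf:

E = hf = (6.626×10⁻³⁴ J·s)(9.077e+14 Hz)
E = 3.7539 eV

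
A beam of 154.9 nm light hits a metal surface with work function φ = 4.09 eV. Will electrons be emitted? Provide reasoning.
Yes

For photoemission, the photon energy must exceed the work function.

Photon energy: E = hc/λ = 8.0041 eV
Work function: φ = 4.09 eV

Since E_photon (8.0041 eV) > φ (4.09 eV), photoemission WILL occur.
The threshold wavelength is λ₀ = hc/φ = 303.1 nm.
Since 154.9 nm < 303.1 nm, the light has sufficient energy.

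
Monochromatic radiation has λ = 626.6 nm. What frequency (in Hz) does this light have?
4.7844e+14 Hz

Using the wave equation: c = fλ

Solving for frequency:
f = c/λ = (3×10⁸ m/s) / (626.6×10⁻⁹ m)
f = 4.7844e+14 Hz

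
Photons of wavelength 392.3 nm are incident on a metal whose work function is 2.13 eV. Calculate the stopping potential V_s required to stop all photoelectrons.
1.0304 V

The stopping potential V_s satisfies: eV_s = KE_max

First, find KE_max using Einstein's equation:
E_photon = hc/λ = 3.1604 eV
KE_max = E_photon - φ = 3.1604 - 2.13 = 1.0304 eV

Since eV_s = KE_max:
V_s = KE_max/e = 1.0304 V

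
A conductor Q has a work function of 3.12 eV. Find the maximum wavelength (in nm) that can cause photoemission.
397.39 nm

The threshold wavelength is when the photon energy equals the work function:
hc/λ₀ = φ

Solving for λ₀:
λ₀ = hc/φ = (6.626×10⁻³⁴ J·s)(3×10⁸ m/s) / (3.12 eV × 1.602×10⁻¹⁹ J/eV)
λ₀ = 397.39 nm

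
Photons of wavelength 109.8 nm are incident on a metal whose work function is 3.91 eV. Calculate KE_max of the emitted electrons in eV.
7.3818 eV

Using Einstein's photoelectric equation: KE_max = hf - φ = hc/λ - φ

First, calculate the photon energy:
E_photon = hc/λ = (6.626×10⁻³⁴ J·s)(3×10⁸ m/s) / (109.8×10⁻⁹ m)
E_photon = 11.2918 eV

Then, the maximum kinetic energy:
KE_max = E_photon - φ = 11.2918 eV - 3.91 eV = 7.3818 eV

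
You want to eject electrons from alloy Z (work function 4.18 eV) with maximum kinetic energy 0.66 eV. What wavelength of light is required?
256.17 nm

From Einstein's equation: KE_max = hc/λ - φ

Rearranging for λ:
hc/λ = KE_max + φ
λ = hc/(KE_max + φ)

Required photon energy:
E_photon = KE_max + φ = 0.66 + 4.18 = 4.84 eV

Required wavelength:
λ = hc/E_photon = (6.626×10⁻³⁴)(3×10⁸) / (4.84 × 1.602×10⁻¹⁹)
λ = 256.17 nm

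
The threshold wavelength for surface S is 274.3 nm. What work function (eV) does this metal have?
4.52 eV

At the threshold wavelength, photon energy equals work function:
φ = hc/λ₀

Calculating:
φ = (6.626×10⁻³⁴ J·s)(3×10⁸ m/s) / (274.3×10⁻⁹ m)
φ = 4.52 eV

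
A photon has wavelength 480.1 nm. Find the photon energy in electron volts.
2.5825 eV

Using E = hf = hc/λ:

E = hc/λ = (6.626×10⁻³⁴ J·s)(3×10⁸ m/s) / (480.1×10⁻⁹ m)
E = 2.5825 eV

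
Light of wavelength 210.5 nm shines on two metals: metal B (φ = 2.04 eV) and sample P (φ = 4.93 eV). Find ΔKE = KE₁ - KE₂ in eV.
2.8900 eV

Using KE_max = hc/λ - φ for each metal:

Photon energy: E = hc/λ = 5.8900 eV

For metal B (φ₁ = 2.04 eV):
KE₁ = E - φ₁ = 5.8900 - 2.04 = 3.8500 eV

For sample P (φ₂ = 4.93 eV):
KE₂ = E - φ₂ = 5.8900 - 4.93 = 0.9600 eV

Difference:
ΔKE = KE₁ - KE₂ = 3.8500 - 0.9600 = 2.8900 eV

Note: The difference equals the difference in work functions: 4.93 - 2.04 = 2.89 eV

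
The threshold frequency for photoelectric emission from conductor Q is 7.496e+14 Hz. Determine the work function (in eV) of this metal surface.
3.10 eV

At the threshold frequency, photon energy equals work function:
φ = hf₀

Calculating:
φ = (6.626×10⁻³⁴ J·s)(7.496e+14 Hz)
φ = 3.10 eV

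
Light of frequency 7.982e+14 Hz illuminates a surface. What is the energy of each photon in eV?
3.3011 eV

Using E = hf:

E = hf = (6.626×10⁻³⁴ J·s)(7.982e+14 Hz)
E = 3.3011 eV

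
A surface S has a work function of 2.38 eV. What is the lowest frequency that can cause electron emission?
5.7548e+14 Hz

The threshold frequency is when the photon energy equals the work function:
hf₀ = φ

Solving for f₀:
f₀ = φ/h = (2.38 eV × 1.602×10⁻¹⁹ J/eV) / (6.626×10⁻³⁴ J·s)
f₀ = 5.7548e+14 Hz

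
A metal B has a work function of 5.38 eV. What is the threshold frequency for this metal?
1.3009e+15 Hz

The threshold frequency is when the photon energy equals the work function:
hf₀ = φ

Solving for f₀:
f₀ = φ/h = (5.38 eV × 1.602×10⁻¹⁹ J/eV) / (6.626×10⁻³⁴ J·s)
f₀ = 1.3009e+15 Hz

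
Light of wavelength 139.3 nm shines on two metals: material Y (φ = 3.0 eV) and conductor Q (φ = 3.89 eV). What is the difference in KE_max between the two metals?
0.8900 eV

Using KE_max = hc/λ - φ for each metal:

Photon energy: E = hc/λ = 8.9005 eV

For material Y (φ₁ = 3.0 eV):
KE₁ = E - φ₁ = 8.9005 - 3.0 = 5.9005 eV

For conductor Q (φ₂ = 3.89 eV):
KE₂ = E - φ₂ = 8.9005 - 3.89 = 5.0105 eV

Difference:
ΔKE = KE₁ - KE₂ = 5.9005 - 5.0105 = 0.8900 eV

Note: The difference equals the difference in work functions: 3.89 - 3.0 = 0.89 eV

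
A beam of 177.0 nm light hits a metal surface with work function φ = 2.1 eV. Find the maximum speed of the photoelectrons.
1.3135e+06 m/s

First, find the maximum kinetic energy:
E_photon = hc/λ = 7.0048 eV
KE_max = E_photon - φ = 7.0048 - 2.1 = 4.9048 eV

Convert to Joules: KE_max = 4.9048 × 1.602×10⁻¹⁹ J = 7.8583e-19 J

Then use KE = ½mv² to find velocity:
v = √(2·KE/m) = √(2 × 7.8583e-19 J / 9.109e-31 kg)
v = 1.3135e+06 m/s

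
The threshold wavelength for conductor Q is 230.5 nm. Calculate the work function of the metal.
5.38 eV

At the threshold wavelength, photon energy equals work function:
φ = hc/λ₀

Calculating:
φ = (6.626×10⁻³⁴ J·s)(3×10⁸ m/s) / (230.5×10⁻⁹ m)
φ = 5.38 eV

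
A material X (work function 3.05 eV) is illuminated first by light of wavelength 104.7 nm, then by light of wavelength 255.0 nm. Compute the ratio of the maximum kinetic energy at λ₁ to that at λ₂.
4.8517

Using Einstein's equation: KE_max = hc/λ - φ

For λ₁ = 104.7 nm:
E₁ = hc/λ₁ = 11.8419 eV
KE₁ = E₁ - φ = 11.8419 - 3.05 = 8.7919 eV

For λ₂ = 255.0 nm:
E₂ = hc/λ₂ = 4.8621 eV
KE₂ = E₂ - φ = 4.8621 - 3.05 = 1.8121 eV

Ratio: KE₁/KE₂ = 8.7919/1.8121 = 4.8517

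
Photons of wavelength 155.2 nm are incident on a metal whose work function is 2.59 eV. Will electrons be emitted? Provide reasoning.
Yes

For photoemission, the photon energy must exceed the work function.

Photon energy: E = hc/λ = 7.9887 eV
Work function: φ = 2.59 eV

Since E_photon (7.9887 eV) > φ (2.59 eV), photoemission WILL occur.
The threshold wavelength is λ₀ = hc/φ = 478.7 nm.
Since 155.2 nm < 478.7 nm, the light has sufficient energy.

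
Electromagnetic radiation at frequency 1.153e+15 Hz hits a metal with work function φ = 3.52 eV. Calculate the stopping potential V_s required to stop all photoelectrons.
1.2484 V

The stopping potential V_s satisfies: eV_s = KE_max

First, find KE_max using Einstein's equation:
E_photon = hf = (6.626×10⁻³⁴ J·s)(1.153e+15 Hz) = 4.7684 eV
KE_max = E_photon - φ = 4.7684 - 3.52 = 1.2484 eV

Since eV_s = KE_max:
V_s = KE_max/e = 1.2484 V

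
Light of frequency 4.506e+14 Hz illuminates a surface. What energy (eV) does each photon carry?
1.8635 eV

Using E = hf:

E = hf = (6.626×10⁻³⁴ J·s)(4.506e+14 Hz)
E = 1.8635 eV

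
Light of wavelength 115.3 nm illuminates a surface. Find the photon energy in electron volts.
10.7532 eV

Using E = hf = hc/λ:

E = hc/λ = (6.626×10⁻³⁴ J·s)(3×10⁸ m/s) / (115.3×10⁻⁹ m)
E = 10.7532 eV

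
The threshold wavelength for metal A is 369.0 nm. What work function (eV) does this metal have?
3.36 eV

At the threshold wavelength, photon energy equals work function:
φ = hc/λ₀

Calculating:
φ = (6.626×10⁻³⁴ J·s)(3×10⁸ m/s) / (369.0×10⁻⁹ m)
φ = 3.36 eV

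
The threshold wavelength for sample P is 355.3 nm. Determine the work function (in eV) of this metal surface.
3.49 eV

At the threshold wavelength, photon energy equals work function:
φ = hc/λ₀

Calculating:
φ = (6.626×10⁻³⁴ J·s)(3×10⁸ m/s) / (355.3×10⁻⁹ m)
φ = 3.49 eV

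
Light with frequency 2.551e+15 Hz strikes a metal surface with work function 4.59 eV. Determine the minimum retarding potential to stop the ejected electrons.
5.9601 V

The stopping potential V_s satisfies: eV_s = KE_max

First, find KE_max using Einstein's equation:
E_photon = hf = (6.626×10⁻³⁴ J·s)(2.551e+15 Hz) = 10.5501 eV
KE_max = E_photon - φ = 10.5501 - 4.59 = 5.9601 eV

Since eV_s = KE_max:
V_s = KE_max/e = 5.9601 V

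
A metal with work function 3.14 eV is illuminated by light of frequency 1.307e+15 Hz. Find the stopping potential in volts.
2.2653 V

The stopping potential V_s satisfies: eV_s = KE_max

First, find KE_max using Einstein's equation:
E_photon = hf = (6.626×10⁻³⁴ J·s)(1.307e+15 Hz) = 5.4053 eV
KE_max = E_photon - φ = 5.4053 - 3.14 = 2.2653 eV

Since eV_s = KE_max:
V_s = KE_max/e = 2.2653 V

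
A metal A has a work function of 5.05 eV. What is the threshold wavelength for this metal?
245.51 nm

The threshold wavelength is when the photon energy equals the work function:
hc/λ₀ = φ

Solving for λ₀:
λ₀ = hc/φ = (6.626×10⁻³⁴ J·s)(3×10⁸ m/s) / (5.05 eV × 1.602×10⁻¹⁹ J/eV)
λ₀ = 245.51 nm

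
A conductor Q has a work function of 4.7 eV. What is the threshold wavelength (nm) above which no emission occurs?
263.80 nm

The threshold wavelength is when the photon energy equals the work function:
hc/λ₀ = φ

Solving for λ₀:
λ₀ = hc/φ = (6.626×10⁻³⁴ J·s)(3×10⁸ m/s) / (4.7 eV × 1.602×10⁻¹⁹ J/eV)
λ₀ = 263.80 nm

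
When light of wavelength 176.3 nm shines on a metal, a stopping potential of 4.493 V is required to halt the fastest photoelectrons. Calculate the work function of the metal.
2.54 eV

The stopping potential gives the maximum kinetic energy: KE_max = eV_s = 4.493 eV

From Einstein's photoelectric equation: KE_max = hc/λ - φ
Rearranging: φ = hc/λ - KE_max

Calculate photon energy:
E_photon = hc/λ = (6.626×10⁻³⁴ J·s)(3×10⁸ m/s) / (176.3×10⁻⁹ m) = 7.0326 eV

Therefore:
φ = 7.0326 - 4.493 = 2.54 eV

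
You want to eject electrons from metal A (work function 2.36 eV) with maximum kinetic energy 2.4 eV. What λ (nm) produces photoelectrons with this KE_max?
260.47 nm

From Einstein's equation: KE_max = hc/λ - φ

Rearranging for λ:
hc/λ = KE_max + φ
λ = hc/(KE_max + φ)

Required photon energy:
E_photon = KE_max + φ = 2.4 + 2.36 = 4.76 eV

Required wavelength:
λ = hc/E_photon = (6.626×10⁻³⁴)(3×10⁸) / (4.76 × 1.602×10⁻¹⁹)
λ = 260.47 nm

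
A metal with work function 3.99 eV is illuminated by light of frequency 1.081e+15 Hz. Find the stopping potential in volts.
0.4807 V

The stopping potential V_s satisfies: eV_s = KE_max

First, find KE_max using Einstein's equation:
E_photon = hf = (6.626×10⁻³⁴ J·s)(1.081e+15 Hz) = 4.4707 eV
KE_max = E_photon - φ = 4.4707 - 3.99 = 0.4807 eV

Since eV_s = KE_max:
V_s = KE_max/e = 0.4807 V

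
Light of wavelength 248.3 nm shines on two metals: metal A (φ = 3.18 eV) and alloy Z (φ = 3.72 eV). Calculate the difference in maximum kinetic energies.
0.5400 eV

Using KE_max = hc/λ - φ for each metal:

Photon energy: E = hc/λ = 4.9933 eV

For metal A (φ₁ = 3.18 eV):
KE₁ = E - φ₁ = 4.9933 - 3.18 = 1.8133 eV

For alloy Z (φ₂ = 3.72 eV):
KE₂ = E - φ₂ = 4.9933 - 3.72 = 1.2733 eV

Difference:
ΔKE = KE₁ - KE₂ = 1.8133 - 1.2733 = 0.5400 eV

Note: The difference equals the difference in work functions: 3.72 - 3.18 = 0.54 eV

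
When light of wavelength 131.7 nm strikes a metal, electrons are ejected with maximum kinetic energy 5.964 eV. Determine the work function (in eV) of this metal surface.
3.45 eV

From Einstein's photoelectric equation: KE_max = hf - φ = hc/λ - φ

Rearranging for φ:
φ = hc/λ - KE_max

Calculate photon energy:
E_photon = hc/λ = 9.4141 eV

Therefore:
φ = 9.4141 - 5.964 = 3.45 eV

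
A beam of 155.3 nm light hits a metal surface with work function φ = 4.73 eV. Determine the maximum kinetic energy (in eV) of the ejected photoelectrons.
3.2535 eV

Using Einstein's photoelectric equation: KE_max = hf - φ = hc/λ - φ

First, calculate the photon energy:
E_photon = hc/λ = (6.626×10⁻³⁴ J·s)(3×10⁸ m/s) / (155.3×10⁻⁹ m)
E_photon = 7.9835 eV

Then, the maximum kinetic energy:
KE_max = E_photon - φ = 7.9835 eV - 4.73 eV = 3.2535 eV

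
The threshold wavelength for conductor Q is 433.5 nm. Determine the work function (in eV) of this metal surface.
2.86 eV

At the threshold wavelength, photon energy equals work function:
φ = hc/λ₀

Calculating:
φ = (6.626×10⁻³⁴ J·s)(3×10⁸ m/s) / (433.5×10⁻⁹ m)
φ = 2.86 eV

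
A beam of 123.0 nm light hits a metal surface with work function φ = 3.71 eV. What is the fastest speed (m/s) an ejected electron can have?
1.4969e+06 m/s

First, find the maximum kinetic energy:
E_photon = hc/λ = 10.0800 eV
KE_max = E_photon - φ = 10.0800 - 3.71 = 6.3700 eV

Convert to Joules: KE_max = 6.3700 × 1.602×10⁻¹⁹ J = 1.0206e-18 J

Then use KE = ½mv² to find velocity:
v = √(2·KE/m) = √(2 × 1.0206e-18 J / 9.109e-31 kg)
v = 1.4969e+06 m/s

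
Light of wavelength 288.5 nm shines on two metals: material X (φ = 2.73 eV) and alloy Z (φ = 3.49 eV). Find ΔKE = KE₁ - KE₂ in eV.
0.7600 eV

Using KE_max = hc/λ - φ for each metal:

Photon energy: E = hc/λ = 4.2975 eV

For material X (φ₁ = 2.73 eV):
KE₁ = E - φ₁ = 4.2975 - 2.73 = 1.5675 eV

For alloy Z (φ₂ = 3.49 eV):
KE₂ = E - φ₂ = 4.2975 - 3.49 = 0.8075 eV

Difference:
ΔKE = KE₁ - KE₂ = 1.5675 - 0.8075 = 0.7600 eV

Note: The difference equals the difference in work functions: 3.49 - 2.73 = 0.76 eV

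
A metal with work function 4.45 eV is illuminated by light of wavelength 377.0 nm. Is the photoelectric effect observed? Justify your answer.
No

For photoemission, the photon energy must exceed the work function.

Photon energy: E = hc/λ = 3.2887 eV
Work function: φ = 4.45 eV

Since E_photon (3.2887 eV) < φ (4.45 eV), photoemission will NOT occur.
The threshold wavelength is λ₀ = hc/φ = 278.6 nm.
Since 377.0 nm > 278.6 nm, the photons lack sufficient energy.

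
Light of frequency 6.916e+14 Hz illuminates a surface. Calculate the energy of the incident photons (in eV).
2.8602 eV

Using E = hf:

E = hf = (6.626×10⁻³⁴ J·s)(6.916e+14 Hz)
E = 2.8602 eV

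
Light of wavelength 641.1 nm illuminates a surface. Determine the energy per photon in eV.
1.9339 eV

Using E = hf = hc/λ:

E = hc/λ = (6.626×10⁻³⁴ J·s)(3×10⁸ m/s) / (641.1×10⁻⁹ m)
E = 1.9339 eV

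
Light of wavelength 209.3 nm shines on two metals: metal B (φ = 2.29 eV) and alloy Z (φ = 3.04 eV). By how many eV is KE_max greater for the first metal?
0.7500 eV

Using KE_max = hc/λ - φ for each metal:

Photon energy: E = hc/λ = 5.9238 eV

For metal B (φ₁ = 2.29 eV):
KE₁ = E - φ₁ = 5.9238 - 2.29 = 3.6338 eV

For alloy Z (φ₂ = 3.04 eV):
KE₂ = E - φ₂ = 5.9238 - 3.04 = 2.8838 eV

Difference:
ΔKE = KE₁ - KE₂ = 3.6338 - 2.8838 = 0.7500 eV

Note: The difference equals the difference in work functions: 3.04 - 2.29 = 0.75 eV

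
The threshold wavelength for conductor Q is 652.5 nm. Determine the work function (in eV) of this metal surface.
1.90 eV

At the threshold wavelength, photon energy equals work function:
φ = hc/λ₀

Calculating:
φ = (6.626×10⁻³⁴ J·s)(3×10⁸ m/s) / (652.5×10⁻⁹ m)
φ = 1.90 eV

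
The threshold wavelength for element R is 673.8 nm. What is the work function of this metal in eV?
1.84 eV

At the threshold wavelength, photon energy equals work function:
φ = hc/λ₀

Calculating:
φ = (6.626×10⁻³⁴ J·s)(3×10⁸ m/s) / (673.8×10⁻⁹ m)
φ = 1.84 eV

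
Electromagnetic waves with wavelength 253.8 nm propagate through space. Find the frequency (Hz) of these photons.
1.1812e+15 Hz

Using the wave equation: c = fλ

Solving for frequency:
f = c/λ = (3×10⁸ m/s) / (253.8×10⁻⁹ m)
f = 1.1812e+15 Hz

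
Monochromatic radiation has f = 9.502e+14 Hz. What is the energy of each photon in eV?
3.9297 eV

Using E = hf:

E = hf = (6.626×10⁻³⁴ J·s)(9.502e+14 Hz)
E = 3.9297 eV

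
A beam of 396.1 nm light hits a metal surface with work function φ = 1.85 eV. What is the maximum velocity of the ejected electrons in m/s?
6.7105e+05 m/s

First, find the maximum kinetic energy:
E_photon = hc/λ = 3.1301 eV
KE_max = E_photon - φ = 3.1301 - 1.85 = 1.2801 eV

Convert to Joules: KE_max = 1.2801 × 1.602×10⁻¹⁹ J = 2.0510e-19 J

Then use KE = ½mv² to find velocity:
v = √(2·KE/m) = √(2 × 2.0510e-19 J / 9.109e-31 kg)
v = 6.7105e+05 m/s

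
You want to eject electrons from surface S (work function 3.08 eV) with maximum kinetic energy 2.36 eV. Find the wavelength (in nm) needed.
227.91 nm

From Einstein's equation: KE_max = hc/λ - φ

Rearranging for λ:
hc/λ = KE_max + φ
λ = hc/(KE_max + φ)

Required photon energy:
E_photon = KE_max + φ = 2.36 + 3.08 = 5.44 eV

Required wavelength:
λ = hc/E_photon = (6.626×10⁻³⁴)(3×10⁸) / (5.44 × 1.602×10⁻¹⁹)
λ = 227.91 nm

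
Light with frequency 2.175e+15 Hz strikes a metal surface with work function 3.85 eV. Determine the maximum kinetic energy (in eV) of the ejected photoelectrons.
5.1451 eV

Using Einstein's photoelectric equation: KE_max = hf - φ

First, calculate the photon energy:
E_photon = hf = (6.626×10⁻³⁴ J·s)(2.175e+15 Hz)
E_photon = 8.9951 eV

Then, the maximum kinetic energy:
KE_max = E_photon - φ = 8.9951 eV - 3.85 eV = 5.1451 eV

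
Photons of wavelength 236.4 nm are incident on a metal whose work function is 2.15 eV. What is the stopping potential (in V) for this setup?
3.0947 V

The stopping potential V_s satisfies: eV_s = KE_max

First, find KE_max using Einstein's equation:
E_photon = hc/λ = 5.2447 eV
KE_max = E_photon - φ = 5.2447 - 2.15 = 3.0947 eV

Since eV_s = KE_max:
V_s = KE_max/e = 3.0947 V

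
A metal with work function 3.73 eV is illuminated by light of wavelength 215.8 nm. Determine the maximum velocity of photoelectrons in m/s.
8.4197e+05 m/s

First, find the maximum kinetic energy:
E_photon = hc/λ = 5.7453 eV
KE_max = E_photon - φ = 5.7453 - 3.73 = 2.0153 eV

Convert to Joules: KE_max = 2.0153 × 1.602×10⁻¹⁹ J = 3.2289e-19 J

Then use KE = ½mv² to find velocity:
v = √(2·KE/m) = √(2 × 3.2289e-19 J / 9.109e-31 kg)
v = 8.4197e+05 m/s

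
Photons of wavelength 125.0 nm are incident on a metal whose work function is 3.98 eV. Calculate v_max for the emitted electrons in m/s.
1.4453e+06 m/s

First, find the maximum kinetic energy:
E_photon = hc/λ = 9.9187 eV
KE_max = E_photon - φ = 9.9187 - 3.98 = 5.9387 eV

Convert to Joules: KE_max = 5.9387 × 1.602×10⁻¹⁹ J = 9.5149e-19 J

Then use KE = ½mv² to find velocity:
v = √(2·KE/m) = √(2 × 9.5149e-19 J / 9.109e-31 kg)
v = 1.4453e+06 m/s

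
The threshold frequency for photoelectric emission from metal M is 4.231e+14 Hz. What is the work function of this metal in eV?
1.75 eV

At the threshold frequency, photon energy equals work function:
φ = hf₀

Calculating:
φ = (6.626×10⁻³⁴ J·s)(4.231e+14 Hz)
φ = 1.75 eV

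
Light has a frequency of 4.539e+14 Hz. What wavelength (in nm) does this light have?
660.48 nm

Using the wave equation: c = fλ

Solving for wavelength:
λ = c/f = (3×10⁸ m/s) / (4.539e+14 Hz)
λ = 660.48 nm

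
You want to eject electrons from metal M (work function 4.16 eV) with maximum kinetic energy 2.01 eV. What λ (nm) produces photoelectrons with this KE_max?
200.95 nm

From Einstein's equation: KE_max = hc/λ - φ

Rearranging for λ:
hc/λ = KE_max + φ
λ = hc/(KE_max + φ)

Required photon energy:
E_photon = KE_max + φ = 2.01 + 4.16 = 6.17 eV

Required wavelength:
λ = hc/E_photon = (6.626×10⁻³⁴)(3×10⁸) / (6.17 × 1.602×10⁻¹⁹)
λ = 200.95 nm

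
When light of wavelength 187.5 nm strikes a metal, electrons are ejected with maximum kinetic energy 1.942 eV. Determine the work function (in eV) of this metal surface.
4.67 eV

From Einstein's photoelectric equation: KE_max = hf - φ = hc/λ - φ

Rearranging for φ:
φ = hc/λ - KE_max

Calculate photon energy:
E_photon = hc/λ = 6.6125 eV

Therefore:
φ = 6.6125 - 1.942 = 4.67 eV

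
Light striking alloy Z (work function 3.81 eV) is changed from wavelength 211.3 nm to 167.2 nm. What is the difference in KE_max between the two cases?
1.5476 eV

Using Einstein's equation: KE_max = hc/λ - φ

For λ₁ = 211.3 nm:
KE₁ = hc/λ₁ - φ = 5.8677 - 3.81 = 2.0577 eV

For λ₂ = 167.2 nm:
KE₂ = hc/λ₂ - φ = 7.4153 - 3.81 = 3.6053 eV

Change in KE:
ΔKE = KE₂ - KE₁ = 3.6053 - 2.0577 = 1.5476 eV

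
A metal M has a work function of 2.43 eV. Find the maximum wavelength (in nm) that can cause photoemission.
510.22 nm

The threshold wavelength is when the photon energy equals the work function:
hc/λ₀ = φ

Solving for λ₀:
λ₀ = hc/φ = (6.626×10⁻³⁴ J·s)(3×10⁸ m/s) / (2.43 eV × 1.602×10⁻¹⁹ J/eV)
λ₀ = 510.22 nm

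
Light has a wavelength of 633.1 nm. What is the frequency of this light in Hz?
4.7353e+14 Hz

Using the wave equation: c = fλ

Solving for frequency:
f = c/λ = (3×10⁸ m/s) / (633.1×10⁻⁹ m)
f = 4.7353e+14 Hz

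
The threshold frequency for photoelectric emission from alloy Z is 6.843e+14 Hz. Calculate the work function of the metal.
2.83 eV

At the threshold frequency, photon energy equals work function:
φ = hf₀

Calculating:
φ = (6.626×10⁻³⁴ J·s)(6.843e+14 Hz)
φ = 2.83 eV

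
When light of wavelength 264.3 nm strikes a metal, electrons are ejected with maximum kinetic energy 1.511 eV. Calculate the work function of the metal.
3.18 eV

From Einstein's photoelectric equation: KE_max = hf - φ = hc/λ - φ

Rearranging for φ:
φ = hc/λ - KE_max

Calculate photon energy:
E_photon = hc/λ = 4.6910 eV

Therefore:
φ = 4.6910 - 1.511 = 3.18 eV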